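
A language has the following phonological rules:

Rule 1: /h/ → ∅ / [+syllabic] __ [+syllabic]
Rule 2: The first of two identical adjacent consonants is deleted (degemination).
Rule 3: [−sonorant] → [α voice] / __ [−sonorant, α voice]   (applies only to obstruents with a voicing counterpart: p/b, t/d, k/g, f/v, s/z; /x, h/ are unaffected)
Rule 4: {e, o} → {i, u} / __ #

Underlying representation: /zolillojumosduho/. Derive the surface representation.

zolilojumozduu

Rule 1 (intervocalic h-deletion): /h/ occurs between vowels /u/ and /o/, so it deletes. /zolillojumosduho/ → zolillojumosduo.
Rule 2 (degemination): /ll/ is a geminate; the first /l/ deletes. /zolillojumosduo/ → zolilojumosduo.
Rule 3 (regressive voicing assimilation): /s/ precedes the voiced obstruent /d/, so it voices to [z] by assimilation. /zolilojumosduo/ → zolilojumozduo.
Rule 4 (final vowel raising): /o/ is a mid vowel in word-final position, so it raises to [u]. /zolilojumozduo/ → zolilojumozduu.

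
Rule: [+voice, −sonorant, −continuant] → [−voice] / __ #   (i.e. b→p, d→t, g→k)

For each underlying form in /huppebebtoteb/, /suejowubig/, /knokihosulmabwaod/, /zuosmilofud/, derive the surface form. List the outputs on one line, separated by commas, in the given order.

/huppebebtoteb/: /b/ is a voiced stop in word-final position, so it devoices to [p]. → [huppebebtotep].
/suejowubig/: /g/ is a voiced stop in word-final position, so it devoices to [k]. → [suejowubik].
/knokihosulmabwaod/: /d/ is a voiced stop in word-final position, so it devoices to [t]. → [knokihosulmabwaot].
/zuosmilofud/: /d/ is a voiced stop in word-final position, so it devoices to [t]. → [zuosmilofut].

huppebebtotep, suejowubik, knokihosulmabwaot, zuosmilofut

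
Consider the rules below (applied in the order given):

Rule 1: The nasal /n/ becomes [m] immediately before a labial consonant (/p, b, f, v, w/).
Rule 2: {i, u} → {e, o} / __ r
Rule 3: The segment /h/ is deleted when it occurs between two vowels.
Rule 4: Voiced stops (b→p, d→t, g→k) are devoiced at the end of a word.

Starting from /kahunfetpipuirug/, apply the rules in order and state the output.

Rule 1 (nasal place assimilation): /n/ precedes the labial consonant /f/, so it assimilates in place to [m]. /kahunfetpipuirug/ → kahumfetpipuirug.
Rule 2 (pre-rhotic lowering): /i/ is a high vowel immediately before /r/, so it lowers to [e]. /kahumfetpipuirug/ → kahumfetpipuerug.
Rule 3 (intervocalic h-deletion): /h/ occurs between vowels /a/ and /u/, so it deletes. /kahumfetpipuerug/ → kaumfetpipuerug.
Rule 4 (final devoicing): /g/ is a voiced stop in word-final position, so it devoices to [k]. /kaumfetpipuerug/ → kaumfetpipueruk.

kaumfetpipueruk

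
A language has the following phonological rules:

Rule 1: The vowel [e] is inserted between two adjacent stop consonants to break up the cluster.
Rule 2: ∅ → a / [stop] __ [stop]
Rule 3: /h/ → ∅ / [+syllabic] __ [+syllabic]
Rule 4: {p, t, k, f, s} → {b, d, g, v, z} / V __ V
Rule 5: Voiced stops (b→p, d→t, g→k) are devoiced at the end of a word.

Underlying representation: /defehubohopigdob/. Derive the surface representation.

deveuboobigedop

Rule 1 (stop-cluster e-epenthesis): /g/ and /d/ form a stop–stop cluster, so [e] is inserted between them. /defehubohopigdob/ → defehubohopigedob.
Rule 2 (stop-cluster a-epenthesis): no segment meets the environment; /defehubohopigedob/ is unchanged.
Rule 3 (intervocalic h-deletion): /h/ occurs between vowels /e/ and /u/, so it deletes. /h/ occurs between vowels /o/ and /o/, so it deletes. /defehubohopigedob/ → defeuboopigedob.
Rule 4 (intervocalic voicing): /f/ is a voiceless obstruent between vowels /e/ and /e/, so it voices to [v]. /p/ is a voiceless obstruent between vowels /o/ and /i/, so it voices to [b]. /defeuboopigedob/ → deveuboobigedob.
Rule 5 (final devoicing): /b/ is a voiced stop in word-final position, so it devoices to [p]. /deveuboobigedob/ → deveuboobigedop.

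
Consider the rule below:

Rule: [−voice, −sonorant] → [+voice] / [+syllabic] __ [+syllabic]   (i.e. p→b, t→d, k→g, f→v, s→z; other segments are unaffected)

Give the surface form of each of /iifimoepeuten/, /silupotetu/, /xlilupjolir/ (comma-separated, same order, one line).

/iifimoepeuten/: /f/ is a voiceless obstruent between vowels /i/ and /i/, so it voices to [v]. /p/ is a voiceless obstruent between vowels /e/ and /e/, so it voices to [b]. /t/ is a voiceless obstruent between vowels /u/ and /e/, so it voices to [d]. → [iivimoebeuden].
/silupotetu/: /p/ is a voiceless obstruent between vowels /u/ and /o/, so it voices to [b]. /t/ is a voiceless obstruent between vowels /o/ and /e/, so it voices to [d]. /t/ is a voiceless obstruent between vowels /e/ and /u/, so it voices to [d]. → [silubodedu].
/xlilupjolir/: the rule's environment is not met; surfaces unchanged as [xlilupjolir].

iivimoebeuden, silubodedu, xlilupjolir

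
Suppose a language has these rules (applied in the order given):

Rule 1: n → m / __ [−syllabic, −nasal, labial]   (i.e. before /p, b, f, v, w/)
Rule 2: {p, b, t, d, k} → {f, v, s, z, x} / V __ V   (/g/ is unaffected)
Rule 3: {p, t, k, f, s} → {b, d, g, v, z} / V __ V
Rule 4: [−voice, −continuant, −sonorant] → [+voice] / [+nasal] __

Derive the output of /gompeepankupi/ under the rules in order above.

Rule 1 (nasal place assimilation): no segment meets the environment; /gompeepankupi/ is unchanged.
Rule 2 (intervocalic spirantization): /p/ is a stop between vowels /e/ and /a/, so it spirantizes to the fricative [f]. /p/ is a stop between vowels /u/ and /i/, so it spirantizes to the fricative [f]. /gompeepankupi/ → gompeefankufi.
Rule 3 (intervocalic voicing): /f/ is a voiceless obstruent between vowels /e/ and /a/, so it voices to [v]. /f/ is a voiceless obstruent between vowels /u/ and /i/, so it voices to [v]. /gompeefankufi/ → gompeevankuvi.
Rule 4 (post-nasal voicing): /p/ is a voiceless stop immediately after the nasal /m/, so it voices to [b]. /k/ is a voiceless stop immediately after the nasal /n/, so it voices to [g]. /gompeevankuvi/ → gombeevanguvi.

gombeevanguvi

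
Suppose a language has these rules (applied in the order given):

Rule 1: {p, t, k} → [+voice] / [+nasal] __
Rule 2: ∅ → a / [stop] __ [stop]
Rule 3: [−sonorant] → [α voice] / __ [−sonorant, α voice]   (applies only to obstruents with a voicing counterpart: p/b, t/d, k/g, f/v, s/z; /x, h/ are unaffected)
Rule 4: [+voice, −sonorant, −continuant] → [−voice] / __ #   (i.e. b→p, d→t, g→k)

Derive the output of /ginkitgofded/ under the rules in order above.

Rule 1 (post-nasal voicing): /k/ is a voiceless stop immediately after the nasal /n/, so it voices to [g]. /ginkitgofded/ → gingitgofded.
Rule 2 (stop-cluster a-epenthesis): /t/ and /g/ form a stop–stop cluster, so [a] is inserted between them. /gingitgofded/ → gingitagofded.
Rule 3 (regressive voicing assimilation): /f/ precedes the voiced obstruent /d/, so it voices to [v] by assimilation. /gingitagofded/ → gingitagovded.
Rule 4 (final devoicing): /d/ is a voiced stop in word-final position, so it devoices to [t]. /gingitagovded/ → gingitagovdet.

gingitagovdet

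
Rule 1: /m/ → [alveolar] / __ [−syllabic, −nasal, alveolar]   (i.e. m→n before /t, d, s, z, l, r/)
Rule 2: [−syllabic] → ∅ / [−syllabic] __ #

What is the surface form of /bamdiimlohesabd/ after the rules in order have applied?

Rule 1 (nasal place assimilation): /m/ precedes the alveolar consonant /d/, so it assimilates in place to [n]. /m/ precedes the alveolar consonant /l/, so it assimilates in place to [n]. /bamdiimlohesabd/ → bandiinlohesabd.
Rule 2 (final cluster simplification): /d/ is the second consonant of a word-final cluster /bd/, so it deletes. /bandiinlohesabd/ → bandiinlohesab.

bandiinlohesab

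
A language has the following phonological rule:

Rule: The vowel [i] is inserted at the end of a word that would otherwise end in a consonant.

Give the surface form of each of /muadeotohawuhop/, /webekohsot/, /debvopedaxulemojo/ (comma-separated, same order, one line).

muadeotohawuhopi, webekohsoti, debvopedaxulemojo

/muadeotohawuhop/: the form ends in the consonant /p/, so [i] is inserted word-finally. → [muadeotohawuhopi].
/webekohsot/: the form ends in the consonant /t/, so [i] is inserted word-finally. → [webekohsoti].
/debvopedaxulemojo/: the rule's environment is not met; surfaces unchanged as [debvopedaxulemojo].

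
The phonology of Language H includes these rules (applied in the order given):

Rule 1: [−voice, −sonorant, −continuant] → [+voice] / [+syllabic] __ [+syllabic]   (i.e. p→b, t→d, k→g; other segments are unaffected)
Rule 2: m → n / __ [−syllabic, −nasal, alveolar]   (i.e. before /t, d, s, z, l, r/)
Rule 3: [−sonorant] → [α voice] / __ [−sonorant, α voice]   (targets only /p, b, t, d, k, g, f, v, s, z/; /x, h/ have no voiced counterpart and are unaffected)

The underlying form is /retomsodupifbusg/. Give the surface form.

redonsodubivbuzg

Rule 1 (intervocalic voicing): /t/ is a voiceless stop between vowels /e/ and /o/, so it voices to [d]. /p/ is a voiceless stop between vowels /u/ and /i/, so it voices to [b]. /retomsodupifbusg/ → redomsodubifbusg.
Rule 2 (nasal place assimilation): /m/ precedes the alveolar consonant /s/, so it assimilates in place to [n]. /redomsodubifbusg/ → redonsodubifbusg.
Rule 3 (regressive voicing assimilation): /f/ precedes the voiced obstruent /b/, so it voices to [v] by assimilation. /s/ precedes the voiced obstruent /g/, so it voices to [z] by assimilation. /redonsodubifbusg/ → redonsodubivbuzg.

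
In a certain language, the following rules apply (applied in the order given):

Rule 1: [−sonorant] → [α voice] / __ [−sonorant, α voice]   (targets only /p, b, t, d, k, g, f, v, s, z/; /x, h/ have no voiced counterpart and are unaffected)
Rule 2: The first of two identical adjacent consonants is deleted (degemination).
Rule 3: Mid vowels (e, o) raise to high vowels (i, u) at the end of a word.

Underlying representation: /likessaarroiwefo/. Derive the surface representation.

Rule 1 (regressive voicing assimilation): no segment meets the environment; /likessaarroiwefo/ is unchanged.
Rule 2 (degemination): /ss/ is a geminate; the first /s/ deletes. /rr/ is a geminate; the first /r/ deletes. /likessaarroiwefo/ → likesaaroiwefo.
Rule 3 (final vowel raising): /o/ is a mid vowel in word-final position, so it raises to [u]. /likesaaroiwefo/ → likesaaroiwefu.

likesaaroiwefu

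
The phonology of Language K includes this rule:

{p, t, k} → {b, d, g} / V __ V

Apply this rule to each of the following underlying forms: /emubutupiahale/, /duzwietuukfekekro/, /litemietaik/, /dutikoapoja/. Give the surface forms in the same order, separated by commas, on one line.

emubudubiahale, duzwieduukfegekro, lidemiedaik, dudigoaboja

/emubutupiahale/: /t/ is a voiceless stop between vowels /u/ and /u/, so it voices to [d]. /p/ is a voiceless stop between vowels /u/ and /i/, so it voices to [b]. → [emubudubiahale].
/duzwietuukfekekro/: /t/ is a voiceless stop between vowels /e/ and /u/, so it voices to [d]. /k/ is a voiceless stop between vowels /e/ and /e/, so it voices to [g]. → [duzwieduukfegekro].
/litemietaik/: /t/ is a voiceless stop between vowels /i/ and /e/, so it voices to [d]. /t/ is a voiceless stop between vowels /e/ and /a/, so it voices to [d]. → [lidemiedaik].
/dutikoapoja/: /t/ is a voiceless stop between vowels /u/ and /i/, so it voices to [d]. /k/ is a voiceless stop between vowels /i/ and /o/, so it voices to [g]. /p/ is a voiceless stop between vowels /a/ and /o/, so it voices to [b]. → [dudigoaboja].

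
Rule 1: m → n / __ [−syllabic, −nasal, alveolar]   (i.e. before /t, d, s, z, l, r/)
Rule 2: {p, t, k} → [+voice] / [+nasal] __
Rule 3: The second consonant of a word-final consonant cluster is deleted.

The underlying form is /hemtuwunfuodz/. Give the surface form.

henduwunfuod

Rule 1 (nasal place assimilation): /m/ precedes the alveolar consonant /t/, so it assimilates in place to [n]. /hemtuwunfuodz/ → hentuwunfuodz.
Rule 2 (post-nasal voicing): /t/ is a voiceless stop immediately after the nasal /n/, so it voices to [d]. /hentuwunfuodz/ → henduwunfuodz.
Rule 3 (final cluster simplification): /z/ is the second consonant of a word-final cluster /dz/, so it deletes. /henduwunfuodz/ → henduwunfuod.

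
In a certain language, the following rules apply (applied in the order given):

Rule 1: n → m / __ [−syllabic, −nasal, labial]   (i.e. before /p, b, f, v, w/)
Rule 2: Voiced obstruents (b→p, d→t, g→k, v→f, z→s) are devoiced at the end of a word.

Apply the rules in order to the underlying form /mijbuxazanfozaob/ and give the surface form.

Rule 1 (nasal place assimilation): /n/ precedes the labial consonant /f/, so it assimilates in place to [m]. /mijbuxazanfozaob/ → mijbuxazamfozaob.
Rule 2 (final devoicing): /b/ is a voiced obstruent in word-final position, so it devoices to [p]. /mijbuxazamfozaob/ → mijbuxazamfozaop.

mijbuxazamfozaop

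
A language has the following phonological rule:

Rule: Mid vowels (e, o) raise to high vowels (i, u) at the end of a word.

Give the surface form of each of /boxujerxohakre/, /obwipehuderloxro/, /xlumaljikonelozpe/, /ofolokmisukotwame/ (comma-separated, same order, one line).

boxujerxohakri, obwipehuderloxru, xlumaljikonelozpi, ofolokmisukotwami

/boxujerxohakre/: /e/ is a mid vowel in word-final position, so it raises to [i]. → [boxujerxohakri].
/obwipehuderloxro/: /o/ is a mid vowel in word-final position, so it raises to [u]. → [obwipehuderloxru].
/xlumaljikonelozpe/: /e/ is a mid vowel in word-final position, so it raises to [i]. → [xlumaljikonelozpi].
/ofolokmisukotwame/: /e/ is a mid vowel in word-final position, so it raises to [i]. → [ofolokmisukotwami].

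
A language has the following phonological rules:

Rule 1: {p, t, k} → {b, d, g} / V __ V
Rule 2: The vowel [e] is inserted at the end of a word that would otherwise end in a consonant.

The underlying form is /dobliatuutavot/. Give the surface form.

dobliaduudavote

Rule 1 (intervocalic voicing): /t/ is a voiceless stop between vowels /a/ and /u/, so it voices to [d]. /t/ is a voiceless stop between vowels /u/ and /a/, so it voices to [d]. /dobliatuutavot/ → dobliaduudavot.
Rule 2 (final e-epenthesis): the form ends in the consonant /t/, so [e] is inserted word-finally. /dobliaduudavot/ → dobliaduudavote.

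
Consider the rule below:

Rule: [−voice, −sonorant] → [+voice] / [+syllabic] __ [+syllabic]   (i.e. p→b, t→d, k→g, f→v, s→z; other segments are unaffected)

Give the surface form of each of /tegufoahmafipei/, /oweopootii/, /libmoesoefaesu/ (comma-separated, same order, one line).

/tegufoahmafipei/: /f/ is a voiceless obstruent between vowels /u/ and /o/, so it voices to [v]. /f/ is a voiceless obstruent between vowels /a/ and /i/, so it voices to [v]. /p/ is a voiceless obstruent between vowels /i/ and /e/, so it voices to [b]. → [teguvoahmavibei].
/oweopootii/: /p/ is a voiceless obstruent between vowels /o/ and /o/, so it voices to [b]. /t/ is a voiceless obstruent between vowels /o/ and /i/, so it voices to [d]. → [oweoboodii].
/libmoesoefaesu/: /s/ is a voiceless obstruent between vowels /e/ and /o/, so it voices to [z]. /f/ is a voiceless obstruent between vowels /e/ and /a/, so it voices to [v]. /s/ is a voiceless obstruent between vowels /e/ and /u/, so it voices to [z]. → [libmoezoevaezu].

teguvoahmavibei, oweoboodii, libmoezoevaezu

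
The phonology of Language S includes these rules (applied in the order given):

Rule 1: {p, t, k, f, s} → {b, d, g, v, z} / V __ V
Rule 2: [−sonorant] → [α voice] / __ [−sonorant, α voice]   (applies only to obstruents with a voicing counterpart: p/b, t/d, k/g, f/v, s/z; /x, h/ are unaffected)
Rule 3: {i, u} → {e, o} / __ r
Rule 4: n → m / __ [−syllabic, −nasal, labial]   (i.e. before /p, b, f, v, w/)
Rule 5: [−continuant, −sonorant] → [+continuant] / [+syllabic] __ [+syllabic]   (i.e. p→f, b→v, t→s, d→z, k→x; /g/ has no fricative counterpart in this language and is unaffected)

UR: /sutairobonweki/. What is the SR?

suzaerovomwegi

Rule 1 (intervocalic voicing): /t/ is a voiceless obstruent between vowels /u/ and /a/, so it voices to [d]. /k/ is a voiceless obstruent between vowels /e/ and /i/, so it voices to [g]. /sutairobonweki/ → sudairobonwegi.
Rule 2 (regressive voicing assimilation): no segment meets the environment; /sudairobonwegi/ is unchanged.
Rule 3 (pre-rhotic lowering): /i/ is a high vowel immediately before /r/, so it lowers to [e]. /sudairobonwegi/ → sudaerobonwegi.
Rule 4 (nasal place assimilation): /n/ precedes the labial consonant /w/, so it assimilates in place to [m]. /sudaerobonwegi/ → sudaerobomwegi.
Rule 5 (intervocalic spirantization): /d/ is a stop between vowels /u/ and /a/, so it spirantizes to the fricative [z]. /b/ is a stop between vowels /o/ and /o/, so it spirantizes to the fricative [v]. /sudaerobomwegi/ → suzaerovomwegi.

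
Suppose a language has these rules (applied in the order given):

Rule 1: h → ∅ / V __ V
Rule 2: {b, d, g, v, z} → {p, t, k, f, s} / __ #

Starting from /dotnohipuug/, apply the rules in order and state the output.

dotnoipuuk

Rule 1 (intervocalic h-deletion): /h/ occurs between vowels /o/ and /i/, so it deletes. /dotnohipuug/ → dotnoipuug.
Rule 2 (final devoicing): /g/ is a voiced obstruent in word-final position, so it devoices to [k]. /dotnoipuug/ → dotnoipuuk.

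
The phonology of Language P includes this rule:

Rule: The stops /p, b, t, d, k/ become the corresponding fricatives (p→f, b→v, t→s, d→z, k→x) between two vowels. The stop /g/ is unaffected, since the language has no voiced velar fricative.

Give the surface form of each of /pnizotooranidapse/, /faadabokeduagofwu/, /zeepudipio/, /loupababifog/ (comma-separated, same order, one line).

/pnizotooranidapse/: /t/ is a stop between vowels /o/ and /o/, so it spirantizes to the fricative [s]. /d/ is a stop between vowels /i/ and /a/, so it spirantizes to the fricative [z]. → [pnizosooranizapse].
/faadabokeduagofwu/: /d/ is a stop between vowels /a/ and /a/, so it spirantizes to the fricative [z]. /b/ is a stop between vowels /a/ and /o/, so it spirantizes to the fricative [v]. /k/ is a stop between vowels /o/ and /e/, so it spirantizes to the fricative [x]. /d/ is a stop between vowels /e/ and /u/, so it spirantizes to the fricative [z]. → [faazavoxezuagofwu].
/zeepudipio/: /p/ is a stop between vowels /e/ and /u/, so it spirantizes to the fricative [f]. /d/ is a stop between vowels /u/ and /i/, so it spirantizes to the fricative [z]. /p/ is a stop between vowels /i/ and /i/, so it spirantizes to the fricative [f]. → [zeefuzifio].
/loupababifog/: /p/ is a stop between vowels /u/ and /a/, so it spirantizes to the fricative [f]. /b/ is a stop between vowels /a/ and /a/, so it spirantizes to the fricative [v]. /b/ is a stop between vowels /a/ and /i/, so it spirantizes to the fricative [v]. → [loufavavifog].

pnizosooranizapse, faazavoxezuagofwu, zeefuzifio, loufavavifog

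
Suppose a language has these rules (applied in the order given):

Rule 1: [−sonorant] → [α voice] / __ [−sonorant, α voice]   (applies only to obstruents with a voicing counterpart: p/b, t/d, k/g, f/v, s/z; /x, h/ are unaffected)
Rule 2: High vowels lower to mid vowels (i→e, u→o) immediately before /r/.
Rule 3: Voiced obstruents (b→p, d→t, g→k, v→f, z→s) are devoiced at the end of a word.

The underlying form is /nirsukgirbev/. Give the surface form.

nersuggerbef

Rule 1 (regressive voicing assimilation): /k/ precedes the voiced obstruent /g/, so it voices to [g] by assimilation. /nirsukgirbev/ → nirsuggirbev.
Rule 2 (pre-rhotic lowering): /i/ is a high vowel immediately before /r/, so it lowers to [e]. /i/ is a high vowel immediately before /r/, so it lowers to [e]. /nirsuggirbev/ → nersuggerbev.
Rule 3 (final devoicing): /v/ is a voiced obstruent in word-final position, so it devoices to [f]. /nersuggerbev/ → nersuggerbef.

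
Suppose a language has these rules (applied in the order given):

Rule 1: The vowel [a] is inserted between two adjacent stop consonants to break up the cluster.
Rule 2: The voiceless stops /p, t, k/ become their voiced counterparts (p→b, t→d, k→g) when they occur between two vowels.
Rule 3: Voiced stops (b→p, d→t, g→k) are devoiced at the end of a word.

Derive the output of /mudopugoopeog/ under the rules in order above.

Rule 1 (stop-cluster a-epenthesis): no segment meets the environment; /mudopugoopeog/ is unchanged.
Rule 2 (intervocalic voicing): /p/ is a voiceless stop between vowels /o/ and /u/, so it voices to [b]. /p/ is a voiceless stop between vowels /o/ and /e/, so it voices to [b]. /mudopugoopeog/ → mudobugoobeog.
Rule 3 (final devoicing): /g/ is a voiced stop in word-final position, so it devoices to [k]. /mudobugoobeog/ → mudobugoobeok.

mudobugoobeok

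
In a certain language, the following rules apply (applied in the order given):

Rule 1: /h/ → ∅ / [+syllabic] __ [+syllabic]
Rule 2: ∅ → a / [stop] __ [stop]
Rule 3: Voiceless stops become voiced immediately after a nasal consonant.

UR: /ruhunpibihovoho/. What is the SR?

Rule 1 (intervocalic h-deletion): /h/ occurs between vowels /u/ and /u/, so it deletes. /h/ occurs between vowels /i/ and /o/, so it deletes. /h/ occurs between vowels /o/ and /o/, so it deletes. /ruhunpibihovoho/ → ruunpibiovoo.
Rule 2 (stop-cluster a-epenthesis): no segment meets the environment; /ruunpibiovoo/ is unchanged.
Rule 3 (post-nasal voicing): /p/ is a voiceless stop immediately after the nasal /n/, so it voices to [b]. /ruunpibiovoo/ → ruunbibiovoo.

ruunbibiovoo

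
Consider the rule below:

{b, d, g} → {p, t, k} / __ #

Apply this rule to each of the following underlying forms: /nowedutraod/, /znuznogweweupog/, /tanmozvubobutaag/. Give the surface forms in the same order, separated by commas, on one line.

nowedutraot, znuznogweweupok, tanmozvubobutaak

/nowedutraod/: /d/ is a voiced stop in word-final position, so it devoices to [t]. → [nowedutraot].
/znuznogweweupog/: /g/ is a voiced stop in word-final position, so it devoices to [k]. → [znuznogweweupok].
/tanmozvubobutaag/: /g/ is a voiced stop in word-final position, so it devoices to [k]. → [tanmozvubobutaak].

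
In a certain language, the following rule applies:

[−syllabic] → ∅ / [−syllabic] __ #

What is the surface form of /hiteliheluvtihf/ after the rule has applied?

hiteliheluvtih

/f/ is the second consonant of a word-final cluster /hf/, so it deletes.
The other instances of /h/, /t/, /l/, /v/ do not occur in the required environment and remain unchanged.
Surface form: [hiteliheluvtih].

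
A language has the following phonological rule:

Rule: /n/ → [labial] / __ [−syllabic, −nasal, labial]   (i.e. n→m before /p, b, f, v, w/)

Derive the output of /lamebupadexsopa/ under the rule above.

No segment of /lamebupadexsopa/ meets the structural description of the rule, so the form surfaces unchanged.

lamebupadexsopa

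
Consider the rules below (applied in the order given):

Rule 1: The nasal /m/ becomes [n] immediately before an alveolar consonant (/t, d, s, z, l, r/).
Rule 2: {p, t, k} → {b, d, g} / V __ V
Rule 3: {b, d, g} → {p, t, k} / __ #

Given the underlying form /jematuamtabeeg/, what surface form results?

jemaduantabeek

Rule 1 (nasal place assimilation): /m/ precedes the alveolar consonant /t/, so it assimilates in place to [n]. /jematuamtabeeg/ → jematuantabeeg.
Rule 2 (intervocalic voicing): /t/ is a voiceless stop between vowels /a/ and /u/, so it voices to [d]. /jematuantabeeg/ → jemaduantabeeg.
Rule 3 (final devoicing): /g/ is a voiced stop in word-final position, so it devoices to [k]. /jemaduantabeeg/ → jemaduantabeek.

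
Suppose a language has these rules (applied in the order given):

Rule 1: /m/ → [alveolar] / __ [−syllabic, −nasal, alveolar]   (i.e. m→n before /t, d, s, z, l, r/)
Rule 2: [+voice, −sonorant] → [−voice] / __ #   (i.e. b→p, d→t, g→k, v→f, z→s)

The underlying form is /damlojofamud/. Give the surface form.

danlojofamut

Rule 1 (nasal place assimilation): /m/ precedes the alveolar consonant /l/, so it assimilates in place to [n]. /damlojofamud/ → danlojofamud.
Rule 2 (final devoicing): /d/ is a voiced obstruent in word-final position, so it devoices to [t]. /danlojofamud/ → danlojofamut.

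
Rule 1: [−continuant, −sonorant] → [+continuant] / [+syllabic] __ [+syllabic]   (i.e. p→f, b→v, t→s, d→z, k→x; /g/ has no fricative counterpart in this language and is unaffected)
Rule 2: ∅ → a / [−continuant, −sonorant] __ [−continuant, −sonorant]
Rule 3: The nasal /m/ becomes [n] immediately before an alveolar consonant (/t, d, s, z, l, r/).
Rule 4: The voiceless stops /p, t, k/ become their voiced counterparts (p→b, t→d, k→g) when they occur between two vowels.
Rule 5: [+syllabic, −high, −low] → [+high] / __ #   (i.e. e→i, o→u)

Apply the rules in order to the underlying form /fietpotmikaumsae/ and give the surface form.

Rule 1 (intervocalic spirantization): /k/ is a stop between vowels /i/ and /a/, so it spirantizes to the fricative [x]. /fietpotmikaumsae/ → fietpotmixaumsae.
Rule 2 (stop-cluster a-epenthesis): /t/ and /p/ form a stop–stop cluster, so [a] is inserted between them. /fietpotmixaumsae/ → fietapotmixaumsae.
Rule 3 (nasal place assimilation): /m/ precedes the alveolar consonant /s/, so it assimilates in place to [n]. /fietapotmixaumsae/ → fietapotmixaunsae.
Rule 4 (intervocalic voicing): /t/ is a voiceless stop between vowels /e/ and /a/, so it voices to [d]. /p/ is a voiceless stop between vowels /a/ and /o/, so it voices to [b]. /fietapotmixaunsae/ → fiedabotmixaunsae.
Rule 5 (final vowel raising): /e/ is a mid vowel in word-final position, so it raises to [i]. /fiedabotmixaunsae/ → fiedabotmixaunsai.

fiedabotmixaunsai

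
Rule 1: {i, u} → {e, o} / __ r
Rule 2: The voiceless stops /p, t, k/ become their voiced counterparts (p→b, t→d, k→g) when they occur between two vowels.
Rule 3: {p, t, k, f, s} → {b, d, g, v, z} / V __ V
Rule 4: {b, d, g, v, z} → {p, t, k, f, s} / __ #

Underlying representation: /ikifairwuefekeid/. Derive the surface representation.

Rule 1 (pre-rhotic lowering): /i/ is a high vowel immediately before /r/, so it lowers to [e]. /ikifairwuefekeid/ → ikifaerwuefekeid.
Rule 2 (intervocalic voicing): /k/ is a voiceless stop between vowels /i/ and /i/, so it voices to [g]. /k/ is a voiceless stop between vowels /e/ and /e/, so it voices to [g]. /ikifaerwuefekeid/ → igifaerwuefegeid.
Rule 3 (intervocalic voicing): /f/ is a voiceless obstruent between vowels /i/ and /a/, so it voices to [v]. /f/ is a voiceless obstruent between vowels /e/ and /e/, so it voices to [v]. /igifaerwuefegeid/ → igivaerwuevegeid.
Rule 4 (final devoicing): /d/ is a voiced obstruent in word-final position, so it devoices to [t]. /igivaerwuevegeid/ → igivaerwuevegeit.

igivaerwuevegeit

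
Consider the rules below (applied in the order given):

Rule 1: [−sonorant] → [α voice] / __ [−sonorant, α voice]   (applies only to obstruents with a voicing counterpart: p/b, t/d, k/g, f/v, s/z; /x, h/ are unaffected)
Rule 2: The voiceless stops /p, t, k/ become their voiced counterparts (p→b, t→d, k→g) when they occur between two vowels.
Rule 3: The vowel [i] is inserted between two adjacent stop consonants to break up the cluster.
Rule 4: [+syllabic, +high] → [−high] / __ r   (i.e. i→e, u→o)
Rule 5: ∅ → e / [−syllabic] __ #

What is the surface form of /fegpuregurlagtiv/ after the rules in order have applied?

fekiporegorlakitive

Rule 1 (regressive voicing assimilation): /g/ precedes the voiceless obstruent /p/, so it devoices to [k] by assimilation. /g/ precedes the voiceless obstruent /t/, so it devoices to [k] by assimilation. /fegpuregurlagtiv/ → fekpuregurlaktiv.
Rule 2 (intervocalic voicing): no segment meets the environment; /fekpuregurlaktiv/ is unchanged.
Rule 3 (stop-cluster i-epenthesis): /k/ and /p/ form a stop–stop cluster, so [i] is inserted between them. /k/ and /t/ form a stop–stop cluster, so [i] is inserted between them. /fekpuregurlaktiv/ → fekipuregurlakitiv.
Rule 4 (pre-rhotic lowering): /u/ is a high vowel immediately before /r/, so it lowers to [o]. /u/ is a high vowel immediately before /r/, so it lowers to [o]. /fekipuregurlakitiv/ → fekiporegorlakitiv.
Rule 5 (final e-epenthesis): the form ends in the consonant /v/, so [e] is inserted word-finally. /fekiporegorlakitiv/ → fekiporegorlakitive.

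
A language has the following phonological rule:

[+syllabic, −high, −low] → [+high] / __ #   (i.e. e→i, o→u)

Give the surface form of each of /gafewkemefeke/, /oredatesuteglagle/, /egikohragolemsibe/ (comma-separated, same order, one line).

gafewkemefeki, oredatesuteglagli, egikohragolemsibi

/gafewkemefeke/: /e/ is a mid vowel in word-final position, so it raises to [i]. → [gafewkemefeki].
/oredatesuteglagle/: /e/ is a mid vowel in word-final position, so it raises to [i]. → [oredatesuteglagli].
/egikohragolemsibe/: /e/ is a mid vowel in word-final position, so it raises to [i]. → [egikohragolemsibi].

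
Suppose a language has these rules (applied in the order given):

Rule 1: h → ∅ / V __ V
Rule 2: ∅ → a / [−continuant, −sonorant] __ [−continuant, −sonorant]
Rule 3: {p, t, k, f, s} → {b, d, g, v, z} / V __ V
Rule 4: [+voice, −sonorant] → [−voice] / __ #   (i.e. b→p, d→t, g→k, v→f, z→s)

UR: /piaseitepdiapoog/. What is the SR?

Rule 1 (intervocalic h-deletion): no segment meets the environment; /piaseitepdiapoog/ is unchanged.
Rule 2 (stop-cluster a-epenthesis): /p/ and /d/ form a stop–stop cluster, so [a] is inserted between them. /piaseitepdiapoog/ → piaseitepadiapoog.
Rule 3 (intervocalic voicing): /s/ is a voiceless obstruent between vowels /a/ and /e/, so it voices to [z]. /t/ is a voiceless obstruent between vowels /i/ and /e/, so it voices to [d]. /p/ is a voiceless obstruent between vowels /e/ and /a/, so it voices to [b]. /p/ is a voiceless obstruent between vowels /a/ and /o/, so it voices to [b]. /piaseitepadiapoog/ → piazeidebadiaboog.
Rule 4 (final devoicing): /g/ is a voiced obstruent in word-final position, so it devoices to [k]. /piazeidebadiaboog/ → piazeidebadiabook.

piazeidebadiabook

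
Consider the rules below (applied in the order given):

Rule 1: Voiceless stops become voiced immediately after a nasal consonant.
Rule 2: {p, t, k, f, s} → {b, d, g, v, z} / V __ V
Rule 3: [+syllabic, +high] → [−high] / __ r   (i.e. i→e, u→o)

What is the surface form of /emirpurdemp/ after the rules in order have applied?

Rule 1 (post-nasal voicing): /p/ is a voiceless stop immediately after the nasal /m/, so it voices to [b]. /emirpurdemp/ → emirpurdemb.
Rule 2 (intervocalic voicing): no segment meets the environment; /emirpurdemb/ is unchanged.
Rule 3 (pre-rhotic lowering): /i/ is a high vowel immediately before /r/, so it lowers to [e]. /u/ is a high vowel immediately before /r/, so it lowers to [o]. /emirpurdemb/ → emerpordemb.

emerpordemb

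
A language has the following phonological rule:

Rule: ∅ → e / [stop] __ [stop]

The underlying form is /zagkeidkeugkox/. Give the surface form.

/g/ and /k/ form a stop–stop cluster, so [e] is inserted between them.
/d/ and /k/ form a stop–stop cluster, so [e] is inserted between them.
/g/ and /k/ form a stop–stop cluster, so [e] is inserted between them.
Surface form: [zagekeidekeugekox].

zagekeidekeugekox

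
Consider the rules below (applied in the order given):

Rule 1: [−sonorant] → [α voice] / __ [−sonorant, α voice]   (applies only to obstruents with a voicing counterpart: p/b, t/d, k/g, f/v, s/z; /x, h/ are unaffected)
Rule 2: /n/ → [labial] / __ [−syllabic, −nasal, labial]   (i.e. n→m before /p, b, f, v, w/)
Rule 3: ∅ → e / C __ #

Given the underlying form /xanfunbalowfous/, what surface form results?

xamfumbalowfouse

Rule 1 (regressive voicing assimilation): no segment meets the environment; /xanfunbalowfous/ is unchanged.
Rule 2 (nasal place assimilation): /n/ precedes the labial consonant /f/, so it assimilates in place to [m]. /n/ precedes the labial consonant /b/, so it assimilates in place to [m]. /xanfunbalowfous/ → xamfumbalowfous.
Rule 3 (final e-epenthesis): the form ends in the consonant /s/, so [e] is inserted word-finally. /xamfumbalowfous/ → xamfumbalowfouse.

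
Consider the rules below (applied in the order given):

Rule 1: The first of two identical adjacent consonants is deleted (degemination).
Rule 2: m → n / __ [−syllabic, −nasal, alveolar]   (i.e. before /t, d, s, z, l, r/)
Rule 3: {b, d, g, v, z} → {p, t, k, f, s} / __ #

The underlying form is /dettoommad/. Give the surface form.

detoomat

Rule 1 (degemination): /tt/ is a geminate; the first /t/ deletes. /mm/ is a geminate; the first /m/ deletes. /dettoommad/ → detoomad.
Rule 2 (nasal place assimilation): no segment meets the environment; /detoomad/ is unchanged.
Rule 3 (final devoicing): /d/ is a voiced obstruent in word-final position, so it devoices to [t]. /detoomad/ → detoomat.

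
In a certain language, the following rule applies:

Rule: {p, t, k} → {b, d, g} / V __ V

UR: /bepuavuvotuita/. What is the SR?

bebuavuvoduida

/p/ is a voiceless stop between vowels /e/ and /u/, so it voices to [b].
/t/ is a voiceless stop between vowels /o/ and /u/, so it voices to [d].
/t/ is a voiceless stop between vowels /i/ and /a/, so it voices to [d].
Surface form: [bebuavuvoduida].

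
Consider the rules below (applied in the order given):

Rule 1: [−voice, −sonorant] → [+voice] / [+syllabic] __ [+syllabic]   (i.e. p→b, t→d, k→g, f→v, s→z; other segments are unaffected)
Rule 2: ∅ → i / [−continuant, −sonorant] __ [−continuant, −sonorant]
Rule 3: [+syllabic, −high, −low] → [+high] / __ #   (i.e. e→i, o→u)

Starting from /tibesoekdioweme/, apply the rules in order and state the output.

tibezoekidiowemi

Rule 1 (intervocalic voicing): /s/ is a voiceless obstruent between vowels /e/ and /o/, so it voices to [z]. /tibesoekdioweme/ → tibezoekdioweme.
Rule 2 (stop-cluster i-epenthesis): /k/ and /d/ form a stop–stop cluster, so [i] is inserted between them. /tibezoekdioweme/ → tibezoekidioweme.
Rule 3 (final vowel raising): /e/ is a mid vowel in word-final position, so it raises to [i]. /tibezoekidioweme/ → tibezoekidiowemi.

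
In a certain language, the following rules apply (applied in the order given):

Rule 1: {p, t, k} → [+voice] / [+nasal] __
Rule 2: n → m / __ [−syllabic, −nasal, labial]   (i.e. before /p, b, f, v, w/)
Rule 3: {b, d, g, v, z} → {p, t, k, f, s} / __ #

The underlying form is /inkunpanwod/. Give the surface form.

ingumbamwot

Rule 1 (post-nasal voicing): /k/ is a voiceless stop immediately after the nasal /n/, so it voices to [g]. /p/ is a voiceless stop immediately after the nasal /n/, so it voices to [b]. /inkunpanwod/ → ingunbanwod.
Rule 2 (nasal place assimilation): /n/ precedes the labial consonant /b/, so it assimilates in place to [m]. /n/ precedes the labial consonant /w/, so it assimilates in place to [m]. /ingunbanwod/ → ingumbamwod.
Rule 3 (final devoicing): /d/ is a voiced obstruent in word-final position, so it devoices to [t]. /ingumbamwod/ → ingumbamwot.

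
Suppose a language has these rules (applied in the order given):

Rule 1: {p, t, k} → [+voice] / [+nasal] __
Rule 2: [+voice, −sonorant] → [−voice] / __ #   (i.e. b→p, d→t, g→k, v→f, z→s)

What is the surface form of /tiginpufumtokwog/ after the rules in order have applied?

tiginbufumdokwok

Rule 1 (post-nasal voicing): /p/ is a voiceless stop immediately after the nasal /n/, so it voices to [b]. /t/ is a voiceless stop immediately after the nasal /m/, so it voices to [d]. /tiginpufumtokwog/ → tiginbufumdokwog.
Rule 2 (final devoicing): /g/ is a voiced obstruent in word-final position, so it devoices to [k]. /tiginbufumdokwog/ → tiginbufumdokwok.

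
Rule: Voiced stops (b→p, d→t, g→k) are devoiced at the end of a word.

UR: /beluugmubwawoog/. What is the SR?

Scanning /beluugmubwawoog/: /b/ at position 1 is not in the conditioning environment; /g/ at position 6 is not in the conditioning environment; /b/ at position 9 is not in the conditioning environment; /g/ is a voiced stop in word-final position, so it devoices to [k].
Result: [beluugmubwawook].

beluugmubwawook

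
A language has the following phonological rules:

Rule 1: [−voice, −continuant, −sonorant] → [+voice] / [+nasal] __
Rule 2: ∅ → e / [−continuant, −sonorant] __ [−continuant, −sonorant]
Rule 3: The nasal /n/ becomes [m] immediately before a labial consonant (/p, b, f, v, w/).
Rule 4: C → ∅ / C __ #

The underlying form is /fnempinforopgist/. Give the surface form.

Rule 1 (post-nasal voicing): /p/ is a voiceless stop immediately after the nasal /m/, so it voices to [b]. /fnempinforopgist/ → fnembinforopgist.
Rule 2 (stop-cluster e-epenthesis): /p/ and /g/ form a stop–stop cluster, so [e] is inserted between them. /fnembinforopgist/ → fnembinforopegist.
Rule 3 (nasal place assimilation): /n/ precedes the labial consonant /f/, so it assimilates in place to [m]. /fnembinforopegist/ → fnembimforopegist.
Rule 4 (final cluster simplification): /t/ is the second consonant of a word-final cluster /st/, so it deletes. /fnembimforopegist/ → fnembimforopegis.

fnembimforopegis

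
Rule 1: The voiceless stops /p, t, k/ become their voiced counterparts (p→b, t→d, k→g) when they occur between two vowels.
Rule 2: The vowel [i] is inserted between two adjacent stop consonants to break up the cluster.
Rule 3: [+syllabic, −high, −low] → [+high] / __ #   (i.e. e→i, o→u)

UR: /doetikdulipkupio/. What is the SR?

Rule 1 (intervocalic voicing): /t/ is a voiceless stop between vowels /e/ and /i/, so it voices to [d]. /p/ is a voiceless stop between vowels /u/ and /i/, so it voices to [b]. /doetikdulipkupio/ → doedikdulipkubio.
Rule 2 (stop-cluster i-epenthesis): /k/ and /d/ form a stop–stop cluster, so [i] is inserted between them. /p/ and /k/ form a stop–stop cluster, so [i] is inserted between them. /doedikdulipkubio/ → doedikidulipikubio.
Rule 3 (final vowel raising): /o/ is a mid vowel in word-final position, so it raises to [u]. /doedikidulipikubio/ → doedikidulipikubiu.

doedikidulipikubiu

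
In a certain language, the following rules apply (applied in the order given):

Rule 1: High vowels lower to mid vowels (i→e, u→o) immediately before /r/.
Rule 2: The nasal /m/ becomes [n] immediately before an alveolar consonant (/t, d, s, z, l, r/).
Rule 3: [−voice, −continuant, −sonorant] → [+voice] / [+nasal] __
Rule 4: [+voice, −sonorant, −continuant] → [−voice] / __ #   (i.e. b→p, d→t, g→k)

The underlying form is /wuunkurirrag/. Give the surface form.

Rule 1 (pre-rhotic lowering): /u/ is a high vowel immediately before /r/, so it lowers to [o]. /i/ is a high vowel immediately before /r/, so it lowers to [e]. /wuunkurirrag/ → wuunkorerrag.
Rule 2 (nasal place assimilation): no segment meets the environment; /wuunkorerrag/ is unchanged.
Rule 3 (post-nasal voicing): /k/ is a voiceless stop immediately after the nasal /n/, so it voices to [g]. /wuunkorerrag/ → wuungorerrag.
Rule 4 (final devoicing): /g/ is a voiced stop in word-final position, so it devoices to [k]. /wuungorerrag/ → wuungorerrak.

wuungorerrak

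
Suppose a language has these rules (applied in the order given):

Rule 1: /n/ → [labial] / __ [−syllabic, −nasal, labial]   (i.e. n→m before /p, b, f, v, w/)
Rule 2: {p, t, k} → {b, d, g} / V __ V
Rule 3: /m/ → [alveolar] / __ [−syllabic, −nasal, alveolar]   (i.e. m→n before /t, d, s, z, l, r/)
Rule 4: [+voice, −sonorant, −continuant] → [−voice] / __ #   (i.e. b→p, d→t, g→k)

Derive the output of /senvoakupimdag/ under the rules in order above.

semvoagubindak

Rule 1 (nasal place assimilation): /n/ precedes the labial consonant /v/, so it assimilates in place to [m]. /senvoakupimdag/ → semvoakupimdag.
Rule 2 (intervocalic voicing): /k/ is a voiceless stop between vowels /a/ and /u/, so it voices to [g]. /p/ is a voiceless stop between vowels /u/ and /i/, so it voices to [b]. /semvoakupimdag/ → semvoagubimdag.
Rule 3 (nasal place assimilation): /m/ precedes the alveolar consonant /d/, so it assimilates in place to [n]. /semvoagubimdag/ → semvoagubindag.
Rule 4 (final devoicing): /g/ is a voiced stop in word-final position, so it devoices to [k]. /semvoagubindag/ → semvoagubindak.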